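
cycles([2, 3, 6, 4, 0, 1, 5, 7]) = (0 2 6 5 1 3 4)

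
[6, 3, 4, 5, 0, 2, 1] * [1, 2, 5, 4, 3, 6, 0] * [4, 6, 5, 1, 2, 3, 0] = [4, 2, 1, 0, 6, 3, 5] 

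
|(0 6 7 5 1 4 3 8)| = 8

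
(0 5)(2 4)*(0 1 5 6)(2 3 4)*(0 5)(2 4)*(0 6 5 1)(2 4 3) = (0 5)(1 6)(2 3 4)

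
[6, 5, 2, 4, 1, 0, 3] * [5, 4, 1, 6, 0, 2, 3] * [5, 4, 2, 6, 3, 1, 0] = [6, 2, 4, 5, 3, 1, 0]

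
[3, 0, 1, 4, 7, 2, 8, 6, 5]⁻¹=[1, 2, 5, 0, 3, 8, 7, 4, 6]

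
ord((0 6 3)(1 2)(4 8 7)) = 6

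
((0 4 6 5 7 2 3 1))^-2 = (0 3 7 6)(1 2 5 4)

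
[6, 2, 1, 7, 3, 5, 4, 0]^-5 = [0, 2, 1, 3, 4, 5, 6, 7]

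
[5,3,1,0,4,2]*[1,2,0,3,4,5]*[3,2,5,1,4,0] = [0,1,5,2,4,3]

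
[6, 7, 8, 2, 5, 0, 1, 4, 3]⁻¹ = [5, 6, 3, 8, 7, 4, 0, 1, 2]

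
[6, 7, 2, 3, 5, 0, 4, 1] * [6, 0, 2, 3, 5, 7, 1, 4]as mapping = [0→1, 1→4, 2→2, 3→3, 4→7, 5→6, 6→5, 7→0]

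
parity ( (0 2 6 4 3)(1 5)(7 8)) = even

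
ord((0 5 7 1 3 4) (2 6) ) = 6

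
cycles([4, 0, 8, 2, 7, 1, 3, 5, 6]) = (0 4 7 5 1)(2 8 6 3)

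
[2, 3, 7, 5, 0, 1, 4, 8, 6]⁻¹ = [4, 5, 0, 1, 6, 3, 8, 2, 7]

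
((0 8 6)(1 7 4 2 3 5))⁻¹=(0 6 8)(1 5 3 2 4 7)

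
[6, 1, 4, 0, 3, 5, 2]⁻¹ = [3, 1, 6, 4, 2, 5, 0]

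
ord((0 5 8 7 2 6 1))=7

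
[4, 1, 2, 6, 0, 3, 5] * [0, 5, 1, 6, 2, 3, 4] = [2, 5, 1, 4, 0, 6, 3]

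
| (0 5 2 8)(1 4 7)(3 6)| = 12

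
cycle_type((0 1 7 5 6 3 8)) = 7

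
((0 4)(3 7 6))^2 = (3 6 7)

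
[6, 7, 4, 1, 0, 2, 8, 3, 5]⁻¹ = [4, 3, 5, 7, 2, 8, 0, 1, 6]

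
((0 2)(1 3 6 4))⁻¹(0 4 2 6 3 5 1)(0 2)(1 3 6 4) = (0 4 6 5 3 2 1)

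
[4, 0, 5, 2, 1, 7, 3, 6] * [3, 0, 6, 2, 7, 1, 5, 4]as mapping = [0→7, 1→3, 2→1, 3→6, 4→0, 5→4, 6→2, 7→5]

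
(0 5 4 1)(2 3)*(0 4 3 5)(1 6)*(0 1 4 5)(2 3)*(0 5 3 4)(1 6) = (0 6)(1 3 4)(2 5)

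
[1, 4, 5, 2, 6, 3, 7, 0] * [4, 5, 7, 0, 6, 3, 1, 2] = [5, 6, 3, 7, 1, 0, 2, 4] 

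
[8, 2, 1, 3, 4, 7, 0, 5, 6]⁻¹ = [6, 2, 1, 3, 4, 7, 8, 5, 0]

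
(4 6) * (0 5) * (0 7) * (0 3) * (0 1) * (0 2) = (0 5 7 3 1 2)(4 6)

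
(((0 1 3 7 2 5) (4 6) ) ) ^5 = (0 5 2 7 3 1) (4 6) 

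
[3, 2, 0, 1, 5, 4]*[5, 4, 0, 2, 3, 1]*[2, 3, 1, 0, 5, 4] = [1, 2, 4, 5, 3, 0]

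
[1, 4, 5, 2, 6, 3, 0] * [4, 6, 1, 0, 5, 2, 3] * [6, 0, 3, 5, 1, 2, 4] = [4, 2, 3, 0, 5, 6, 1]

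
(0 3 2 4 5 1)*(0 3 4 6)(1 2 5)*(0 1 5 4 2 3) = (0 2 6 1)(3 4 5)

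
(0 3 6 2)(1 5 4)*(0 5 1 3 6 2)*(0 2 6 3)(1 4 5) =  (0 3 6 2 1 4)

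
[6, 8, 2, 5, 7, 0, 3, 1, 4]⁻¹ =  [5, 7, 2, 6, 8, 3, 0, 4, 1]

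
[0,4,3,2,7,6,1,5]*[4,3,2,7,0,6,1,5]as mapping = [0→4,1→0,2→7,3→2,4→5,5→1,6→3,7→6]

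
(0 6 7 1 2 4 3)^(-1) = (0 3 4 2 1 7 6)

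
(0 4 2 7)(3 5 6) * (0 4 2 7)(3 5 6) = (0 2)(3 6 5)(4 7)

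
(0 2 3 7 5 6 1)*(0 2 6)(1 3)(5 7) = (0 6 3 5)(1 2)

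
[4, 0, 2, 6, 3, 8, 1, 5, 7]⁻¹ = [1, 6, 2, 4, 0, 7, 3, 8, 5]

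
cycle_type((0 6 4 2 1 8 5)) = 7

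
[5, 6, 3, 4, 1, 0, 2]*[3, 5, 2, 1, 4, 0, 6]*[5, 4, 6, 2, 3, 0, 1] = [5, 1, 4, 3, 0, 2, 6]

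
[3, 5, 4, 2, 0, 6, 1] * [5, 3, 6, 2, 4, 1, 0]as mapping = [0→2, 1→1, 2→4, 3→6, 4→5, 5→0, 6→3]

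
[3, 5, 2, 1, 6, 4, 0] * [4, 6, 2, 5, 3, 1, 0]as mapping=[0→5, 1→1, 2→2, 3→6, 4→0, 5→3, 6→4]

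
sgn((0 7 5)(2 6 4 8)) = -1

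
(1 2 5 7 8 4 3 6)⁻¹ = (1 6 3 4 8 7 5 2)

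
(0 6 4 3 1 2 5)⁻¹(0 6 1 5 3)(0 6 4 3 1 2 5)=(0 1 6 4 2)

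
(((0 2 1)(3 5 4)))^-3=()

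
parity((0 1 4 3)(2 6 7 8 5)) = odd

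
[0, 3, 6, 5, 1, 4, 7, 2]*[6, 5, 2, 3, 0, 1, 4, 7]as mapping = [0→6, 1→3, 2→4, 3→1, 4→5, 5→0, 6→7, 7→2]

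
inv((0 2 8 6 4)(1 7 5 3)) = (0 4 6 8 2)(1 3 5 7)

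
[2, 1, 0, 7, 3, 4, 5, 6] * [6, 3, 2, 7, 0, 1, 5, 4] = [2, 3, 6, 4, 7, 0, 1, 5]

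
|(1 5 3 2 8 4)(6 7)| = 6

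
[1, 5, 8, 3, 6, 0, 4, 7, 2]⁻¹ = [5, 0, 8, 3, 6, 1, 4, 7, 2]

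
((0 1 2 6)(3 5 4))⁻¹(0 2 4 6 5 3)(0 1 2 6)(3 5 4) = (0 4 5 1 6 3)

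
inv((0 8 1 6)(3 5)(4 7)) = (0 6 1 8)(3 5)(4 7)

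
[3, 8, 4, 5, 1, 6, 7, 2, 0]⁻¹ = [8, 4, 7, 0, 2, 3, 5, 6, 1]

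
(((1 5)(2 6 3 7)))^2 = (2 3)(6 7)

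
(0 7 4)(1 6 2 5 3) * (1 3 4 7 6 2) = (0 6 1 2 5 4)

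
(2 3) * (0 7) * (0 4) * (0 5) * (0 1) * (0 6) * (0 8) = (0 7 4 5 1 6 8) (2 3) 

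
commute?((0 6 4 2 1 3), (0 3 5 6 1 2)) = no:(0 6 4 2 1 3) * (0 3 5 6 1 2) = (0 1 5 6 4), (0 3 5 6 1 2) * (0 6 4 2 1 3) = (2 6 3 5 4)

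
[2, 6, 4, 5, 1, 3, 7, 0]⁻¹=[7, 4, 0, 5, 2, 3, 1, 6]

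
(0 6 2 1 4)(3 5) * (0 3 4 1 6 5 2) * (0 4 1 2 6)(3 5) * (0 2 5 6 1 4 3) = (1 5 4 6 3)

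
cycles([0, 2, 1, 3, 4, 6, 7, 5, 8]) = (1 2)(5 6 7)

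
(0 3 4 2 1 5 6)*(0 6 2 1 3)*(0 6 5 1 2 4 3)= (0 6 5 4 2) 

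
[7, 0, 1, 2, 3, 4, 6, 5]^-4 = [4, 5, 7, 0, 1, 2, 6, 3]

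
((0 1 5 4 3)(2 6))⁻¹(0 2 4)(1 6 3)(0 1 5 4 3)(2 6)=(0 5 2)(1 6 3)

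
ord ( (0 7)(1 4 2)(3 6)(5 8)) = 6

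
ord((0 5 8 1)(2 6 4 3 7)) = 20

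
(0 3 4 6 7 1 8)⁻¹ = (0 8 1 7 6 4 3)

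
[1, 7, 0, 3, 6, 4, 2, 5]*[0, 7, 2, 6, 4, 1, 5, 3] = [7, 3, 0, 6, 5, 4, 2, 1]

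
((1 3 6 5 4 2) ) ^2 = (1 6 4) (2 3 5) 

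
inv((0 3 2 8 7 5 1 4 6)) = (0 6 4 1 5 7 8 2 3)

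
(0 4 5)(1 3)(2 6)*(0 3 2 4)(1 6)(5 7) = (1 2)(3 6 4 7 5)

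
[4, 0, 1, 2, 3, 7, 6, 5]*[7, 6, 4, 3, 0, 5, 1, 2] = [0, 7, 6, 4, 3, 2, 1, 5]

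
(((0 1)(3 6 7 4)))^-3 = (0 1)(3 6 7 4)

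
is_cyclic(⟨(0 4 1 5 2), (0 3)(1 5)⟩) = no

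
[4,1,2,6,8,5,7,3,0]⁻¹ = [8,1,2,7,0,5,3,6,4]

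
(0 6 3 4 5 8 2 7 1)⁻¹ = (0 1 7 2 8 5 4 3 6)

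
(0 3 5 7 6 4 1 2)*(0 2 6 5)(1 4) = (0 3)(1 6)(5 7)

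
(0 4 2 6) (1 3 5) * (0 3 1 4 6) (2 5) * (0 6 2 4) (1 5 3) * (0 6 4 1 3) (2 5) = (0 5 6 3 1 2 4) 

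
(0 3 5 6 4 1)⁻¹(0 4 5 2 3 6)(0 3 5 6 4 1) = (1 6 2 5 4 3)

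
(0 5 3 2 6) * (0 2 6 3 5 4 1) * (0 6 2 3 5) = (0 4 1 6 3 2 5)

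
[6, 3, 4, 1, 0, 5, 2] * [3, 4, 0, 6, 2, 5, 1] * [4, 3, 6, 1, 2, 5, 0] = [3, 0, 6, 2, 1, 5, 4]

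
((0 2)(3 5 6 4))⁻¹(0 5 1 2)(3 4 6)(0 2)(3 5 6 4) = (0 2 6 1)(3 4 5)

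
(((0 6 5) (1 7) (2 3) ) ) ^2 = (0 5 6) 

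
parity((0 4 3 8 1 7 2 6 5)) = even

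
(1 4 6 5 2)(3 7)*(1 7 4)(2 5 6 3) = (2 7)(3 4)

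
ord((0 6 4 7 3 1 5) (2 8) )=14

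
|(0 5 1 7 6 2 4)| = 7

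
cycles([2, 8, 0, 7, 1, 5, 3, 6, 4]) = (0 2)(1 8 4)(3 7 6)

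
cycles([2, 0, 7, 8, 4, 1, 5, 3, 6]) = (0 2 7 3 8 6 5 1)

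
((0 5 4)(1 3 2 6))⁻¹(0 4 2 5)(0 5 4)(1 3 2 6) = (0 6 4 5)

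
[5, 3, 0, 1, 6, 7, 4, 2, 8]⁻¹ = [2, 3, 7, 1, 6, 0, 4, 5, 8]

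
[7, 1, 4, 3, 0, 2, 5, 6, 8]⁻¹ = [4, 1, 5, 3, 2, 6, 7, 0, 8]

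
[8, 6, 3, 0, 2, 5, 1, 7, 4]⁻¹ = [3, 6, 4, 2, 8, 5, 1, 7, 0]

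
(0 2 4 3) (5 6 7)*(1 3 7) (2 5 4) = (0 5 6 1 3) (4 7) 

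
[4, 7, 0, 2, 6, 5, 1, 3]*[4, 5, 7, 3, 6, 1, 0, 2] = [6, 2, 4, 7, 0, 1, 5, 3]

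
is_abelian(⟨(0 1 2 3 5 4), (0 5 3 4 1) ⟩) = no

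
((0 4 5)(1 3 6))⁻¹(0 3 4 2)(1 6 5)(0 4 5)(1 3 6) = (0 3 1)(2 4 6 5)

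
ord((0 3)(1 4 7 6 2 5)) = 6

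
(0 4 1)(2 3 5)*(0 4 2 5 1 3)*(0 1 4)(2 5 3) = (0 5 3 4 2 1)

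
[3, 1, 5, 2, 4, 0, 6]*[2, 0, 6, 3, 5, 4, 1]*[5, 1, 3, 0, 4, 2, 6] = [0, 5, 4, 6, 2, 3, 1]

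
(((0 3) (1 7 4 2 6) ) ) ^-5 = (0 3) 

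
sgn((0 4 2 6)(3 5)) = 1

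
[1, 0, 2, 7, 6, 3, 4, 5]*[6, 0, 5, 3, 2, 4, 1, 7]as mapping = [0→0, 1→6, 2→5, 3→7, 4→1, 5→3, 6→2, 7→4]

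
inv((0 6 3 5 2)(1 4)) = (0 2 5 3 6)(1 4)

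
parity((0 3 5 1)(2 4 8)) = odd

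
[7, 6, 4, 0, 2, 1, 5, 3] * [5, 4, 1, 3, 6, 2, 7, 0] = [0, 7, 6, 5, 1, 4, 2, 3]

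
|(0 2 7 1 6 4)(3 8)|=6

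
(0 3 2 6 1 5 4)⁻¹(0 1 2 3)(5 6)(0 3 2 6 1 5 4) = (1 4)(2 3 5 6)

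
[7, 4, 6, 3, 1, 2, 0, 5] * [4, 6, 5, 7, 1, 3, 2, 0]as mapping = [0→0, 1→1, 2→2, 3→7, 4→6, 5→5, 6→4, 7→3]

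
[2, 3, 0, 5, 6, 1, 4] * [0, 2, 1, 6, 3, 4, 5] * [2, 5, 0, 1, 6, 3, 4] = [5, 4, 2, 6, 3, 0, 1]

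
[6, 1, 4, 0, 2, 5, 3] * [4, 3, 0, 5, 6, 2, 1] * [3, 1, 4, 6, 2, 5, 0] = [1, 6, 0, 2, 3, 4, 5]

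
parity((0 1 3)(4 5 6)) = even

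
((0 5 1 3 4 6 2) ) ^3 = (0 3 2 1 6 5 4) 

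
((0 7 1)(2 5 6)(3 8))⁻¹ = (0 1 7)(2 6 5)(3 8)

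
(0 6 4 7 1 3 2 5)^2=(0 4 1 2)(3 5 6 7)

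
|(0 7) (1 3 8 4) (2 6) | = 4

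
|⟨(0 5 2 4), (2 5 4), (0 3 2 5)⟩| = 120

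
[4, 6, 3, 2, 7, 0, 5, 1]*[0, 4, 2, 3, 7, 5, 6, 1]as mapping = [0→7, 1→6, 2→3, 3→2, 4→1, 5→0, 6→5, 7→4]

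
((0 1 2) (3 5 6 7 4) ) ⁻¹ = (0 2 1) (3 4 7 6 5) 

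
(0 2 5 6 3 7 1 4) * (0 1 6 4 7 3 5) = (0 2)(1 7 6 5 4)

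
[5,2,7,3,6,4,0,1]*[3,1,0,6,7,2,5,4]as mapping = [0→2,1→0,2→4,3→6,4→5,5→7,6→3,7→1]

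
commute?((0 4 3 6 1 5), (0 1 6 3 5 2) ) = no:(0 4 3 6 1 5) * (0 1 6 3 5 2) = (0 4 5 1 2), (0 1 6 3 5 2) * (0 4 3 6 1 5) = (0 5 2 4 3) 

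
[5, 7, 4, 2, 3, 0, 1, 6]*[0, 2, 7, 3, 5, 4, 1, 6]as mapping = [0→4, 1→6, 2→5, 3→7, 4→3, 5→0, 6→2, 7→1]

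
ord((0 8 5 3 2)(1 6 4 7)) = 20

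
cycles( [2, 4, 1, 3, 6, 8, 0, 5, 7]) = (0 2 1 4 6)(5 8 7)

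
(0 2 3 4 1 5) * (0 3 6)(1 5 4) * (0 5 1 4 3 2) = (1 3 4)(2 6 5)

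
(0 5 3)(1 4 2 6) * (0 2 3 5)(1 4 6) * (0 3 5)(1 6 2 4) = (0 3 4 5)(1 2 6)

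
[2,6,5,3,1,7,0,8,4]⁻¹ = [6,4,0,3,8,2,1,5,7]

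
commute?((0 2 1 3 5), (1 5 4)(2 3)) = no:(0 2 1 3 5) * (1 5 4)(2 3) = (0 3 4 1 2 5), (1 5 4)(2 3) * (0 2 1 3 5) = (0 2 5 4 3 1)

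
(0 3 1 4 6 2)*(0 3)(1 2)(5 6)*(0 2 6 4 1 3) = (0 2)(3 6)(4 5)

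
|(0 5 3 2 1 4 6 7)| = 8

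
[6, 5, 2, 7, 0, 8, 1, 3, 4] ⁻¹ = [4, 6, 2, 7, 8, 1, 0, 3, 5] 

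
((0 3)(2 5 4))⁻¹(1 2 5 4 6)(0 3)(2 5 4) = (1 5 4 2 6)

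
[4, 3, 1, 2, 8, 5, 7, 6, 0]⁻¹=[8, 2, 3, 1, 0, 5, 7, 6, 4]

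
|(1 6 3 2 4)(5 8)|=10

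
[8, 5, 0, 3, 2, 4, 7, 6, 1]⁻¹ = [2, 8, 4, 3, 5, 1, 7, 6, 0]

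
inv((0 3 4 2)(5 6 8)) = (0 2 4 3)(5 8 6)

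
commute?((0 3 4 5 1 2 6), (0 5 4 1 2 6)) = no:(0 3 4 5 1 2 6)*(0 5 4 1 2 6) = (0 3 1 6 5 2), (0 5 4 1 2 6)*(0 3 4 5 1 2 6) = (0 1 6 3 4 2)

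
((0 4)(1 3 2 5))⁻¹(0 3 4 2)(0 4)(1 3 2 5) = (0 5 4 2)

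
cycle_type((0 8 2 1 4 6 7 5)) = 8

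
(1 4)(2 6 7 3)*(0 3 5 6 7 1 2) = (0 3)(1 4 2 7 5 6)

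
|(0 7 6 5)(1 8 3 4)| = 4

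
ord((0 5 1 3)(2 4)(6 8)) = 4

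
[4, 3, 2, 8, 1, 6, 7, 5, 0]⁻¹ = [8, 4, 2, 1, 0, 7, 5, 6, 3]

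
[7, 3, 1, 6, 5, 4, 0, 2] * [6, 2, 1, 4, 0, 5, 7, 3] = [3, 4, 2, 7, 5, 0, 6, 1]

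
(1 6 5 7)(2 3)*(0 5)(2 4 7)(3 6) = (0 5 2 6)(1 3 4 7)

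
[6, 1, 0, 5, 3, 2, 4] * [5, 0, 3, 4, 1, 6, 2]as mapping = [0→2, 1→0, 2→5, 3→6, 4→4, 5→3, 6→1]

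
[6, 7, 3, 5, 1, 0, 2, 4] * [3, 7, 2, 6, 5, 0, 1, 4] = [1, 4, 6, 0, 7, 3, 2, 5]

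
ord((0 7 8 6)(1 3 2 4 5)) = 20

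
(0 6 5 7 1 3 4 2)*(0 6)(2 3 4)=(1 4 3 2 6 5 7)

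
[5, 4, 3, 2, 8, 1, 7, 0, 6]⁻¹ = [7, 5, 3, 2, 1, 0, 8, 6, 4]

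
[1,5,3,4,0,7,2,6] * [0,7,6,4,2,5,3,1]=[7,5,4,2,0,1,6,3]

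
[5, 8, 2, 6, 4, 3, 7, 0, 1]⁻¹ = [7, 8, 2, 5, 4, 0, 3, 6, 1]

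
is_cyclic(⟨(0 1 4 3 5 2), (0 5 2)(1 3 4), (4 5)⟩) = no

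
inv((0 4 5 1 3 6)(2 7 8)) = (0 6 3 1 5 4)(2 8 7)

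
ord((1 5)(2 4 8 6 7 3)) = 6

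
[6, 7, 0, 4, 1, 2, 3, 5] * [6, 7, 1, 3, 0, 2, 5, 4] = [5, 4, 6, 0, 7, 1, 3, 2]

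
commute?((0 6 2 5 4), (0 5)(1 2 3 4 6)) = no:(0 6 2 5 4) * (0 5)(1 2 3 4 6) = (0 1 2)(3 4 5 6), (0 5)(1 2 3 4 6) * (0 6 2 5 4) = (0 4 2 3)(1 5 6)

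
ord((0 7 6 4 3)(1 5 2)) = 15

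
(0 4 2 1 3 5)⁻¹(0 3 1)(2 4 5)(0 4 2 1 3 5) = (0 1 2)(3 4 5)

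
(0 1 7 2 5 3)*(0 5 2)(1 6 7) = (0 6 7)(3 5)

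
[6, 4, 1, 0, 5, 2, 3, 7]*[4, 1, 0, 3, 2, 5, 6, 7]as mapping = [0→6, 1→2, 2→1, 3→4, 4→5, 5→0, 6→3, 7→7]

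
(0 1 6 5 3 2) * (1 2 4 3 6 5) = (0 2)(1 5 6)(3 4)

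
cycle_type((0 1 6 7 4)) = 5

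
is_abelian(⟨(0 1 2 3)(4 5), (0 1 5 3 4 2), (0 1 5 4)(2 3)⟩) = no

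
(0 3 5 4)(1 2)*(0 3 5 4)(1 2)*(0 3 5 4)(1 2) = (0 4 5 3)(1 2)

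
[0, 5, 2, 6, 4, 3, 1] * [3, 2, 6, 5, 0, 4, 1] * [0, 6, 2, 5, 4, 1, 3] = [5, 4, 3, 6, 0, 1, 2]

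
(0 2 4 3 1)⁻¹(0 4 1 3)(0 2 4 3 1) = (0 1 2 3)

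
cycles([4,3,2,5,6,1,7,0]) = (0 4 6 7)(1 3 5)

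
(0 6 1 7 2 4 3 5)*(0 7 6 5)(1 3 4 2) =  (0 5 7 1 6 3)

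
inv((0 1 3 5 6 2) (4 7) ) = (0 2 6 5 3 1) (4 7) 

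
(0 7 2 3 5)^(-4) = (0 7 2 3 5)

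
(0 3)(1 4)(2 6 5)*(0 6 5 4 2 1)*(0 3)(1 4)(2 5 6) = (1 5 4 3 2 6)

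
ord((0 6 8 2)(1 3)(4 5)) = 4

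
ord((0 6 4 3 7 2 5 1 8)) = 9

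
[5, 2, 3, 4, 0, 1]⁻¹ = [4, 5, 1, 2, 3, 0]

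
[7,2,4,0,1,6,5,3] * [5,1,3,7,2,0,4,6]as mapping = [0→6,1→3,2→2,3→5,4→1,5→4,6→0,7→7]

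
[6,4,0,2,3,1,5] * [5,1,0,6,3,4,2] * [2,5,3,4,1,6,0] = [3,4,6,2,0,5,1]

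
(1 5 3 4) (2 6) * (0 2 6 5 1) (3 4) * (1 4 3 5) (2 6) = (0 6 2 1 4) (3 5) 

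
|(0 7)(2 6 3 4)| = 4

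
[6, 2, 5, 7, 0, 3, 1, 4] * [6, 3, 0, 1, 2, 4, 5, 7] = [5, 0, 4, 7, 6, 1, 3, 2]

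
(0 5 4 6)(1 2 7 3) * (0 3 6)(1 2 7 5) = (0 1 7 6 3 2 5 4)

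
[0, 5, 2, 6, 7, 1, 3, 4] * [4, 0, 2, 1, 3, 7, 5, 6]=[4, 7, 2, 5, 6, 0, 1, 3]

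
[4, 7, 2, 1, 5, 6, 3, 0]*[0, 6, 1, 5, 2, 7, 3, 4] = [2, 4, 1, 6, 7, 3, 5, 0]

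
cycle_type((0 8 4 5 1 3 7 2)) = 8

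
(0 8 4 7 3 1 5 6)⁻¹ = (0 6 5 1 3 7 4 8)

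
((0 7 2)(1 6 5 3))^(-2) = (0 7 2)(1 5)(3 6)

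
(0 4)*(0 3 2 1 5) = (0 4 3 2 1 5)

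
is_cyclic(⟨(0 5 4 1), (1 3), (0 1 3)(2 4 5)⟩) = no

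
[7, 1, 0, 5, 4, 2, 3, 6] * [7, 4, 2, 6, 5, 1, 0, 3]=[3, 4, 7, 1, 5, 2, 6, 0]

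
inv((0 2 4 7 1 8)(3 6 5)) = (0 8 1 7 4 2)(3 5 6)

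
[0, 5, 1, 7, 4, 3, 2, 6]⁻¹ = [0, 2, 6, 5, 4, 1, 7, 3]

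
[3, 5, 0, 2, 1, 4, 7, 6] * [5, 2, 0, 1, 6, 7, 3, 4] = [1, 7, 5, 0, 2, 6, 4, 3]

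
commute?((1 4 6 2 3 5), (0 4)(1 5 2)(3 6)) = no:(1 4 6 2 3 5)*(0 4)(1 5 2)(3 6) = (0 4 3 2 6 1), (0 4)(1 5 2)(3 6)*(1 4 6 2 3 5) = (0 6 5 3 2 4)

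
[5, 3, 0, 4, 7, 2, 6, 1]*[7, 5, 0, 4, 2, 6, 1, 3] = [6, 4, 7, 2, 3, 0, 1, 5]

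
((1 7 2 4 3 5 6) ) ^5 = (1 5 4 7 6 3 2) 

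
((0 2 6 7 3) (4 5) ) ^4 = (0 3 7 6 2) 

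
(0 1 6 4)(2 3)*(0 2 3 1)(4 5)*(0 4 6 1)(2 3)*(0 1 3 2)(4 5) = (0 5 6 4 2 1 3)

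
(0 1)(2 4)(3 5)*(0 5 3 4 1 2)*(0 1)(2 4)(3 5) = (0 4 1 3 5 2)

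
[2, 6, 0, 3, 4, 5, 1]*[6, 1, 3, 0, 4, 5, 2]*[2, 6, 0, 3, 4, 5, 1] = [3, 0, 1, 2, 4, 5, 6]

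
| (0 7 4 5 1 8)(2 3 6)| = 6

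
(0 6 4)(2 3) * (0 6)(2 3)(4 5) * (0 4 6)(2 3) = (0 4)(2 3)(5 6)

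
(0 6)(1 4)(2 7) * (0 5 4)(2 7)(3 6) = (0 3 6 5 4 1)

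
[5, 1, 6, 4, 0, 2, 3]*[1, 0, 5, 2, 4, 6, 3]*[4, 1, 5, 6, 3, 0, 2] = [2, 4, 6, 3, 1, 0, 5]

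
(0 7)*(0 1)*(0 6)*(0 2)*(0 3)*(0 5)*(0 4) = (0 7 1 6 2 3 5 4)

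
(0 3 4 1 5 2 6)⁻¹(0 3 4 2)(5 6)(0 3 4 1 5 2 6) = (0 2)(1 6 3 4)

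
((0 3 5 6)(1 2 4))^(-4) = (1 4 2)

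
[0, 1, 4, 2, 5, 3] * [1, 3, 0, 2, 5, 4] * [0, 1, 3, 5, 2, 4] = [1, 5, 4, 0, 2, 3]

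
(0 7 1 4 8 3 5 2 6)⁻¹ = (0 6 2 5 3 8 4 1 7)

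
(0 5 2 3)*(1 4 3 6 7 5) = (0 1 4 3)(2 6 7 5)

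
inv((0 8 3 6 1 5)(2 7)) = (0 5 1 6 3 8)(2 7)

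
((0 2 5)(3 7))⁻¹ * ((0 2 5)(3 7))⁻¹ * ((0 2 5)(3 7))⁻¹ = (3 7)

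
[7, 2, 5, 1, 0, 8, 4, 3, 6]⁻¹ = [4, 3, 1, 7, 6, 2, 8, 0, 5]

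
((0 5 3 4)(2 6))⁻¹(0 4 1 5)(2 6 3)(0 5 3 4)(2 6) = (0 1 3 5)(2 4 6)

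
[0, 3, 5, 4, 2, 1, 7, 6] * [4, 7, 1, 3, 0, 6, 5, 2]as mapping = [0→4, 1→3, 2→6, 3→0, 4→1, 5→7, 6→2, 7→5]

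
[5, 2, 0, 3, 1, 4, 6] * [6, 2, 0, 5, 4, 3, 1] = [3, 0, 6, 5, 2, 4, 1]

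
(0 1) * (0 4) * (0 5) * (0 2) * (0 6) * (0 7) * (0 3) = (0 1 4 5 2 6 7 3)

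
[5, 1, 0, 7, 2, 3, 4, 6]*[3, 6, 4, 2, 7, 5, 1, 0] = [5, 6, 3, 0, 4, 2, 7, 1]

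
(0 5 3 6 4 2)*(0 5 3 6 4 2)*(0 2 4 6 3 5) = (0 5 3 6 4 2)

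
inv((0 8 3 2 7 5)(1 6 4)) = (0 5 7 2 3 8)(1 4 6)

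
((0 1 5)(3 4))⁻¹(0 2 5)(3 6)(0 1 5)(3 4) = (0 1 2)(4 6)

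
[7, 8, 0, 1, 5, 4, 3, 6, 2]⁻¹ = [2, 3, 8, 6, 5, 4, 7, 0, 1]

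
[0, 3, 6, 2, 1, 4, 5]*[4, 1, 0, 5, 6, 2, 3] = [4, 5, 3, 0, 1, 6, 2]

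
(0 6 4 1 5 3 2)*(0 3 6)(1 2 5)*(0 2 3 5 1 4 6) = (0 2 5)(1 4 3)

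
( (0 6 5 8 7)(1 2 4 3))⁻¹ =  (0 7 8 5 6)(1 3 4 2)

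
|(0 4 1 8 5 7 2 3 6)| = 9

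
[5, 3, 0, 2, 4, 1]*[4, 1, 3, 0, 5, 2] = [2, 0, 4, 3, 5, 1]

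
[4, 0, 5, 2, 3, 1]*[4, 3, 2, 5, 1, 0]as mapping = [0→1, 1→4, 2→0, 3→2, 4→5, 5→3]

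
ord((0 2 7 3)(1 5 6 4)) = 4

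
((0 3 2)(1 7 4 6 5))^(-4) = (0 2 3)(1 7 4 6 5)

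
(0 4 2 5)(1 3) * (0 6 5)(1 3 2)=(0 4 1 2)(5 6)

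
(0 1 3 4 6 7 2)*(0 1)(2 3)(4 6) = (1 2)(3 6 7)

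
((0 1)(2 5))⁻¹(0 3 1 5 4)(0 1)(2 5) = (0 2 4 1 3)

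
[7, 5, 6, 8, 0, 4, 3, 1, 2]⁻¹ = [4, 7, 8, 6, 5, 1, 2, 0, 3]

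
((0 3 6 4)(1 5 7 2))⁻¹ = (0 4 6 3)(1 2 7 5)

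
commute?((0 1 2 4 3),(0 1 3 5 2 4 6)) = no:(0 1 2 4 3)*(0 1 3 5 2 4 6) = (0 3 1 4 5 2 6),(0 1 3 5 2 4 6)*(0 1 2 4 3) = (0 2 3 5 4 6 1)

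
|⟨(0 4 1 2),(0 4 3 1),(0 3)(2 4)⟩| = 120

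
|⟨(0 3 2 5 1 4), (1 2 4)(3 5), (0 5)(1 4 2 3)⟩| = 720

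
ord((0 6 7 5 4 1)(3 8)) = 6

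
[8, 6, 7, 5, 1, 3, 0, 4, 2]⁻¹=[6, 4, 8, 5, 7, 3, 1, 2, 0]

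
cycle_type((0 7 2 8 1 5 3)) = 7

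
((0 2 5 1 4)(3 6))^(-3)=(0 5 4 2 1)(3 6)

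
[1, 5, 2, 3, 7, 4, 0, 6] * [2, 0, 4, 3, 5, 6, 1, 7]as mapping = [0→0, 1→6, 2→4, 3→3, 4→7, 5→5, 6→2, 7→1]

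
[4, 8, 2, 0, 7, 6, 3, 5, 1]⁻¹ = [3, 8, 2, 6, 0, 7, 5, 4, 1]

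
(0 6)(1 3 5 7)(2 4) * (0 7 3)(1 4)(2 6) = (0 2 1)(3 5)(4 6 7)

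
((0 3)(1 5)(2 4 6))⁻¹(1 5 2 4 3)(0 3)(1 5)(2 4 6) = (0 5 1 4 6)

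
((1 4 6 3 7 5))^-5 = (1 4 6 3 7 5)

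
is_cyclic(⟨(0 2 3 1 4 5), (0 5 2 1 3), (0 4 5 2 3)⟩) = no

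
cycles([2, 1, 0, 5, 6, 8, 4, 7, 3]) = (0 2)(3 5 8)(4 6)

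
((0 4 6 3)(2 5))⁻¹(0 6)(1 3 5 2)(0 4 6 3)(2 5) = (0 2 5 1)(3 4)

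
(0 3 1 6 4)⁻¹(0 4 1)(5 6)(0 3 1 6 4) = (0 6 3)(4 5)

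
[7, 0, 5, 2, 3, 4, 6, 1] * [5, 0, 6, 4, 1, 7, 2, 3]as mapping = [0→3, 1→5, 2→7, 3→6, 4→4, 5→1, 6→2, 7→0]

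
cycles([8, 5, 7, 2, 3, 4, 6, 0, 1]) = (0 8 1 5 4 3 2 7)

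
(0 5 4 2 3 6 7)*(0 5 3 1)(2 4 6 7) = (0 3 7 5 6 2 1)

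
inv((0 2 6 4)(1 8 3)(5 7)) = (0 4 6 2)(1 3 8)(5 7)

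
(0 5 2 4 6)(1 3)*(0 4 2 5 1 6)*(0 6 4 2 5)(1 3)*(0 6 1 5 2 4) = (0 3)(1 5 6 4)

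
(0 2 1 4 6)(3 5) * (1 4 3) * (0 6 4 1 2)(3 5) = (1 5 2)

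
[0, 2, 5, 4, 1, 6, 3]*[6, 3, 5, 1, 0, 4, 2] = [6, 5, 4, 0, 3, 2, 1]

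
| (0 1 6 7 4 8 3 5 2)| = 9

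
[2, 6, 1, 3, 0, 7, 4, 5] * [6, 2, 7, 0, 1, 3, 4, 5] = [7, 4, 2, 0, 6, 5, 1, 3]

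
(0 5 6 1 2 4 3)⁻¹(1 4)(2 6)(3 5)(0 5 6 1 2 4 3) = (0 6)(1 4)(2 3)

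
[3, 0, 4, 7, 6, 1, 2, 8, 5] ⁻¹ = [1, 5, 6, 0, 2, 8, 4, 3, 7] 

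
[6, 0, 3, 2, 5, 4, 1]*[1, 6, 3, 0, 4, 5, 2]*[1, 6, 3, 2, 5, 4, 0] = [3, 6, 1, 2, 4, 5, 0]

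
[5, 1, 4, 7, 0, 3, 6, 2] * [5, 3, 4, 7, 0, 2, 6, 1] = [2, 3, 0, 1, 5, 7, 6, 4]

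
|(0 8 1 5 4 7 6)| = 7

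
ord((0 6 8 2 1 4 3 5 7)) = 9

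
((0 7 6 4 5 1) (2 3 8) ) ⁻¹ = (0 1 5 4 6 7) (2 8 3) 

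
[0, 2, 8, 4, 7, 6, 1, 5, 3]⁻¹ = [0, 6, 1, 8, 3, 7, 5, 4, 2]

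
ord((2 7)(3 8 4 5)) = 4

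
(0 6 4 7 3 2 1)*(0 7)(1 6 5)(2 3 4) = (0 5 1 7 4)(2 6)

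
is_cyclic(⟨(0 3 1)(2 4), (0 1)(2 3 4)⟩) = no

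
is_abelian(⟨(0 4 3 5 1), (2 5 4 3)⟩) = no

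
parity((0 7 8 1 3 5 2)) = even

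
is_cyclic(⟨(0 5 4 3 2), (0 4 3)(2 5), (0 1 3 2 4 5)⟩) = no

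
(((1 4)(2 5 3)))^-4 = (2 3 5)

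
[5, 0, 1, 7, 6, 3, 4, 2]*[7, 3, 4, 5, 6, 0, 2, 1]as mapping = [0→0, 1→7, 2→3, 3→1, 4→2, 5→5, 6→6, 7→4]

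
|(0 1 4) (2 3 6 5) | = 12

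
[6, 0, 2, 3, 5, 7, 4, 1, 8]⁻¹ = [1, 7, 2, 3, 6, 4, 0, 5, 8]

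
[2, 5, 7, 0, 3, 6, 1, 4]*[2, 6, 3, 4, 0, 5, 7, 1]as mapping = [0→3, 1→5, 2→1, 3→2, 4→4, 5→7, 6→6, 7→0]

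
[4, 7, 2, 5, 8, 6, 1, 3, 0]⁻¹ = [8, 6, 2, 7, 0, 3, 5, 1, 4]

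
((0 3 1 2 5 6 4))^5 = (0 6 2 3 4 5 1)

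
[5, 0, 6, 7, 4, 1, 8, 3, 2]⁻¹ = [1, 5, 8, 7, 4, 0, 2, 3, 6]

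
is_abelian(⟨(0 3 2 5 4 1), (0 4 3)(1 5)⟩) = no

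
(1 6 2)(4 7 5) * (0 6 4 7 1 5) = (0 6 2 5 7)(1 4)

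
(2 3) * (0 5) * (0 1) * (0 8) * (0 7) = (0 5 1 8 7)(2 3)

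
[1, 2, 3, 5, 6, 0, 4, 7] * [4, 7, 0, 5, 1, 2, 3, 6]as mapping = [0→7, 1→0, 2→5, 3→2, 4→3, 5→4, 6→1, 7→6]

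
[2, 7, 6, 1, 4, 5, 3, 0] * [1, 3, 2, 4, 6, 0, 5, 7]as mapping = [0→2, 1→7, 2→5, 3→3, 4→6, 5→0, 6→4, 7→1]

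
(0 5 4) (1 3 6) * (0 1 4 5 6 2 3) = (0 6 4 1) (2 3) 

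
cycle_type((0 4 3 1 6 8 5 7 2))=9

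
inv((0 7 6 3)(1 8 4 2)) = (0 3 6 7)(1 2 4 8)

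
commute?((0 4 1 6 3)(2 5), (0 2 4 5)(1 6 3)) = no:(0 4 1 6 3)(2 5) * (0 2 4 5)(1 6 3) = (0 5 4 6 1 3 2), (0 2 4 5)(1 6 3) * (0 4 1 6 3)(2 5) = (0 5 4 2 1 3 6)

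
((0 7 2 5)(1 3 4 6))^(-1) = (0 5 2 7)(1 6 4 3)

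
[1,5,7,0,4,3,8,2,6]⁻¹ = [3,0,7,5,4,1,8,2,6]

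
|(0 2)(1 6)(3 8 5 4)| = 4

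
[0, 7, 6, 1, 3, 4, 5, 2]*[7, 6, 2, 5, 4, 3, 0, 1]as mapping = [0→7, 1→1, 2→0, 3→6, 4→5, 5→4, 6→3, 7→2]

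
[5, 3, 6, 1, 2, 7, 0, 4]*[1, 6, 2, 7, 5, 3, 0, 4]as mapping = [0→3, 1→7, 2→0, 3→6, 4→2, 5→4, 6→1, 7→5]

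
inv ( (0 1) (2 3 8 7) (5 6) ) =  (0 1) (2 7 8 3) (5 6) 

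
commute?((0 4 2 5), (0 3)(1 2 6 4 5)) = no:(0 4 2 5) * (0 3)(1 2 6 4 5) = (0 5 3)(1 2)(4 6), (0 3)(1 2 6 4 5) * (0 4 2 5) = (0 3 4)(1 5)(2 6)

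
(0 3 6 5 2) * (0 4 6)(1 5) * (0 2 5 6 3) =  (1 6)(2 4 3)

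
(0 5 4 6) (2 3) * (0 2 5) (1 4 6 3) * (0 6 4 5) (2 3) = (0 6 3) (1 5 4 2) 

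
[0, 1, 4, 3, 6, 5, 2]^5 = [0, 1, 6, 3, 2, 5, 4]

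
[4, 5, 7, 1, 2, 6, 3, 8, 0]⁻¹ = [8, 3, 4, 6, 0, 1, 5, 2, 7]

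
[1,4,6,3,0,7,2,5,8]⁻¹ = [4,0,6,3,1,7,2,5,8]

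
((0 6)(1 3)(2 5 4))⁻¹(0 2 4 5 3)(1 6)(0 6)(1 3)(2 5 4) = (0 3)(1 6 5 2 4)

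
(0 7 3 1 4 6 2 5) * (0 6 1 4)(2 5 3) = (0 7 2 3 4 1)(5 6)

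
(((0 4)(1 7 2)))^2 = (1 2 7)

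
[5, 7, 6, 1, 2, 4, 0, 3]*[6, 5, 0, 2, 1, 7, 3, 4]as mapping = [0→7, 1→4, 2→3, 3→5, 4→0, 5→1, 6→6, 7→2]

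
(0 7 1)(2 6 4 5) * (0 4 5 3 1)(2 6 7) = (0 2 7)(1 4 3)(5 6)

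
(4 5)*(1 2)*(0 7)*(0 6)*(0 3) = (0 7 6 3)(1 2)(4 5)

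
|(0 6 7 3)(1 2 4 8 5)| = 20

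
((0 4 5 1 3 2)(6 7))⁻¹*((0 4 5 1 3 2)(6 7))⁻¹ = (0 3 5)(1 4 2)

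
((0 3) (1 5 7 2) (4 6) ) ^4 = () 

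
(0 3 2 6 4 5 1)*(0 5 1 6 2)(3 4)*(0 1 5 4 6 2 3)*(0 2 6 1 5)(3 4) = (0 1 3 5 6 2 4)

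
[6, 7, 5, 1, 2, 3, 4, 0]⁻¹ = [7, 3, 4, 5, 6, 2, 0, 1]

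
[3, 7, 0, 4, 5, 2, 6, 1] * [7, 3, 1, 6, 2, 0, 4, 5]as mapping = [0→6, 1→5, 2→7, 3→2, 4→0, 5→1, 6→4, 7→3]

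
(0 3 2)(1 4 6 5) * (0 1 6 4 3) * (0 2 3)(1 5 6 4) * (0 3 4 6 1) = (0 2 5 6 1 3 4)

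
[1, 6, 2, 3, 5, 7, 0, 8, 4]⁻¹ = [6, 0, 2, 3, 8, 4, 1, 5, 7]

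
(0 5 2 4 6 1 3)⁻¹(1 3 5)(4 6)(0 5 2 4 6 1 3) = (0 2 3)(1 6)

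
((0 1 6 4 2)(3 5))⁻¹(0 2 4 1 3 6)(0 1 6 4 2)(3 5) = (0 2 6 5 4 1)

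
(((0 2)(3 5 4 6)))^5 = (0 2)(3 5 4 6)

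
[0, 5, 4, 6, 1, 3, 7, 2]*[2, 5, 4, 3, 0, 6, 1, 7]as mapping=[0→2, 1→6, 2→0, 3→1, 4→5, 5→3, 6→7, 7→4]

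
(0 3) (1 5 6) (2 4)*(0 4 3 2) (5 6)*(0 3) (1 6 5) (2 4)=(0 4 3 2) (1 5) 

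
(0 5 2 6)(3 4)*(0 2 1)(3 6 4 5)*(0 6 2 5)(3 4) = (0 4 2 3)(1 6 5)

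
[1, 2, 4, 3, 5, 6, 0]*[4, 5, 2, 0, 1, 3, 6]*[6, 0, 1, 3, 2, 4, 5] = [4, 1, 0, 6, 3, 5, 2]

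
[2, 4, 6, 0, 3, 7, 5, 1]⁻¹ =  [3, 7, 0, 4, 1, 6, 2, 5]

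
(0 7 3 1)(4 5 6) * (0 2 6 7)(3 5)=(1 2 6 4 3)(5 7)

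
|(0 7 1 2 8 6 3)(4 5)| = 14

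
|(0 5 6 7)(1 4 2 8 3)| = 20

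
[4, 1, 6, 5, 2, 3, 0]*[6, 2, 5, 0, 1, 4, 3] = [1, 2, 3, 4, 5, 0, 6]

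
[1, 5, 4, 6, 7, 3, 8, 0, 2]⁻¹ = [7, 0, 8, 5, 2, 1, 3, 4, 6]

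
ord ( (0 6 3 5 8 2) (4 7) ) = 6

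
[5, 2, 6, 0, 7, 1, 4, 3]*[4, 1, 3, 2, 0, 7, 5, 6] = [7, 3, 5, 4, 6, 1, 0, 2] 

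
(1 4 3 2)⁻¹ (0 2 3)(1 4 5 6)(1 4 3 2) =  (0 1 2)(3 5 6 4)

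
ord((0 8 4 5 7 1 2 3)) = 8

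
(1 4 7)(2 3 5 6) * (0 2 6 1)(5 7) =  (0 2 3 7)(1 4 5)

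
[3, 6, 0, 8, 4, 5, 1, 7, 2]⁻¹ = [2, 6, 8, 0, 4, 5, 1, 7, 3]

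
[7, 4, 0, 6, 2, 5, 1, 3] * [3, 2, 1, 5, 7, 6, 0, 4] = [4, 7, 3, 0, 1, 6, 2, 5]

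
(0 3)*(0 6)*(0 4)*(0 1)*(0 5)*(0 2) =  (0 3 6 4 1 5 2)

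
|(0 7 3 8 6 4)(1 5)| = 6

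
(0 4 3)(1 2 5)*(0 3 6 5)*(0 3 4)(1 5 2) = (2 3 4 6)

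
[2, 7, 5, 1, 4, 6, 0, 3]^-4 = [0, 3, 2, 7, 4, 5, 6, 1]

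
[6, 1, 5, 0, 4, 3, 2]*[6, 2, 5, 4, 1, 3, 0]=[0, 2, 3, 6, 1, 4, 5]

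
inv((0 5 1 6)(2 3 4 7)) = (0 6 1 5)(2 7 4 3)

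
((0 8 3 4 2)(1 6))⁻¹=(0 2 4 3 8)(1 6)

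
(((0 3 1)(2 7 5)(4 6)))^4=(0 3 1)(2 7 5)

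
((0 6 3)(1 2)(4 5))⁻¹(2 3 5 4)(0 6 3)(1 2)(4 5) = (0 4 5 1)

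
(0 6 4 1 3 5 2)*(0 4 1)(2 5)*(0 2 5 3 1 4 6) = (2 6 4)(3 5)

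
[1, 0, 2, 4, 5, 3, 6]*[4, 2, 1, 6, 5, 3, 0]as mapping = [0→2, 1→4, 2→1, 3→5, 4→3, 5→6, 6→0]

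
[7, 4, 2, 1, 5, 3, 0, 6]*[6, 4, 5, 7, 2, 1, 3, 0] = [0, 2, 5, 4, 1, 7, 6, 3]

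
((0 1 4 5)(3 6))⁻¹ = (0 5 4 1)(3 6)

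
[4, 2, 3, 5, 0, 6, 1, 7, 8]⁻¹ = [4, 6, 1, 2, 0, 3, 5, 7, 8]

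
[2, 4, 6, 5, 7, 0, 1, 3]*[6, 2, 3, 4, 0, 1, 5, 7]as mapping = [0→3, 1→0, 2→5, 3→1, 4→7, 5→6, 6→2, 7→4]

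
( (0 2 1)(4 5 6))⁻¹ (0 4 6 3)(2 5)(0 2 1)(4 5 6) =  (1 6)(2 5 4 3)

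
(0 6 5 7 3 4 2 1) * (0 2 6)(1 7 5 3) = (1 2 7)(3 4 6)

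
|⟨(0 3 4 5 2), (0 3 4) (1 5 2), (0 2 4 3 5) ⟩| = 360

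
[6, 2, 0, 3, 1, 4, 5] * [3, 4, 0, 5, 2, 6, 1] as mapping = [0→1, 1→0, 2→3, 3→5, 4→4, 5→2, 6→6] 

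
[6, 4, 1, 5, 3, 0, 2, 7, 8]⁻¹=[5, 2, 6, 4, 1, 3, 0, 7, 8]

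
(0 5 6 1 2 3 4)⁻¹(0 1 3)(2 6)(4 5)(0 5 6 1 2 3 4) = (0 6)(1 3)(2 4 5)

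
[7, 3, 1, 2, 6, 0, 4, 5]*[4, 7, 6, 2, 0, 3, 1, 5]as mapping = [0→5, 1→2, 2→7, 3→6, 4→1, 5→4, 6→0, 7→3]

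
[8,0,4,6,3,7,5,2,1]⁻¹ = [1,8,7,4,2,6,3,5,0]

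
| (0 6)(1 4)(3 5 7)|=6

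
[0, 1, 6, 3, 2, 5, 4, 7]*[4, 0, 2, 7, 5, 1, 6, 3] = [4, 0, 6, 7, 2, 1, 5, 3]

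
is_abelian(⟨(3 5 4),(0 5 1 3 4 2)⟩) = no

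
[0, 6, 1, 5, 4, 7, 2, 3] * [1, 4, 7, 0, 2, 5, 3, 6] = [1, 3, 4, 5, 2, 6, 7, 0]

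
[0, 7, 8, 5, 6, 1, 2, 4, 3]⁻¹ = [0, 5, 6, 8, 7, 3, 4, 1, 2]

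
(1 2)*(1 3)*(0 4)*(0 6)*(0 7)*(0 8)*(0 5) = (0 4 6 7 8 5)(1 2 3)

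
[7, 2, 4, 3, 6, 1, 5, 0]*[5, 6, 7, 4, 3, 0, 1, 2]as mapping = [0→2, 1→7, 2→3, 3→4, 4→1, 5→6, 6→0, 7→5]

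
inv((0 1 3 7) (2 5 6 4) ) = (0 7 3 1) (2 4 6 5) 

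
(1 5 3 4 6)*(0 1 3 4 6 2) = (0 1 5 4 2) (3 6) 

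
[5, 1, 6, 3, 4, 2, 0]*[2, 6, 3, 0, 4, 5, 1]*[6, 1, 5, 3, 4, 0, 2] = [0, 2, 1, 6, 4, 3, 5]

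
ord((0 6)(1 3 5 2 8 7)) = 6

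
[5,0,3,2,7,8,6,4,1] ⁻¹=[1,8,3,2,7,0,6,4,5] 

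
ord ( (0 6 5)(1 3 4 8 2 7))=6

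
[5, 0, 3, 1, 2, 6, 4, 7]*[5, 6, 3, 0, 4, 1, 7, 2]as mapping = [0→1, 1→5, 2→0, 3→6, 4→3, 5→7, 6→4, 7→2]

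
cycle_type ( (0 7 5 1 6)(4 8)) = 2.5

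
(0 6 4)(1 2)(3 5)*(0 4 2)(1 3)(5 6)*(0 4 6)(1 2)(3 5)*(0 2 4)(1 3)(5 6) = (0 1)(2 6 3)(4 5)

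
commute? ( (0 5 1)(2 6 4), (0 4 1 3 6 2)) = no: (0 5 1)(2 6 4) * (0 4 1 3 6 2) = (0 5 3 6 1 4), (0 4 1 3 6 2) * (0 5 1)(2 6 4) = (0 2 5 1 3 4)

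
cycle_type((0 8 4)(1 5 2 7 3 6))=3.6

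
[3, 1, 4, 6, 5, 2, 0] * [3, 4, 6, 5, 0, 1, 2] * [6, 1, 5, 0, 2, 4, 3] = [4, 2, 6, 5, 1, 3, 0]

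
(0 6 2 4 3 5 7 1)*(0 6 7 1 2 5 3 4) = (0 7 2)(1 6 5)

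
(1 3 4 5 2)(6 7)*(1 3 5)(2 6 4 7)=(1 5 6 2 3 7 4)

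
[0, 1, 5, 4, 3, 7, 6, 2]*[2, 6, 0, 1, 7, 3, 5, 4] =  [2, 6, 3, 7, 1, 4, 5, 0]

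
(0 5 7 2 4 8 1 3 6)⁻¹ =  (0 6 3 1 8 4 2 7 5)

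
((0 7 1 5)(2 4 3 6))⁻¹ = (0 5 1 7)(2 6 3 4)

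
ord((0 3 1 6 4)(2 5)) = 10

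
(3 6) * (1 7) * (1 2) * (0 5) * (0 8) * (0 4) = (0 5 8 4) (1 7 2) (3 6) 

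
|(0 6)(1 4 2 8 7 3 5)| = 14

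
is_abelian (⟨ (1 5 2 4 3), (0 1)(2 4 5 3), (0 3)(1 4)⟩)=no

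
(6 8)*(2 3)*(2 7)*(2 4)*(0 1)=(0 1)(2 3 7 4)(6 8)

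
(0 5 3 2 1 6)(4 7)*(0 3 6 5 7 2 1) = (0 7 4 2)(1 5 6 3)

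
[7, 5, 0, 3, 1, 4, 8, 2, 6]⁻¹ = [2, 4, 7, 3, 5, 1, 8, 0, 6]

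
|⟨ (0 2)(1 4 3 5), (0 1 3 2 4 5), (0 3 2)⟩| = 720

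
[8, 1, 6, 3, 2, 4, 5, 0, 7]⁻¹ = [7, 1, 4, 3, 5, 6, 2, 8, 0]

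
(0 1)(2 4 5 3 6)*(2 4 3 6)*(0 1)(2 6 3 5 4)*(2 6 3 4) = (2 5 4)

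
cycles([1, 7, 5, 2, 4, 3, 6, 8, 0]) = (0 1 7 8)(2 5 3)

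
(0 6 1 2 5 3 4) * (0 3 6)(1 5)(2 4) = (1 4 3 2)(5 6)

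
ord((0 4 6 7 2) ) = 5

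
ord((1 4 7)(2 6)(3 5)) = 6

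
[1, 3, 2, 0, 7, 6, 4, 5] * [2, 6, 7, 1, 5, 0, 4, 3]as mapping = [0→6, 1→1, 2→7, 3→2, 4→3, 5→4, 6→5, 7→0]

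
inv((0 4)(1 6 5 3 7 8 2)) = (0 4)(1 2 8 7 3 5 6)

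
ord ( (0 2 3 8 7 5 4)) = 7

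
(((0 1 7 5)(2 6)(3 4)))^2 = (0 7)(1 5)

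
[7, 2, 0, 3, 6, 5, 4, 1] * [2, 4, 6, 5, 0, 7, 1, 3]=[3, 6, 2, 5, 1, 7, 0, 4]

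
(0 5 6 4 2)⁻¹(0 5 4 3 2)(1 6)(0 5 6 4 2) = (0 5 6 2 3)(1 4)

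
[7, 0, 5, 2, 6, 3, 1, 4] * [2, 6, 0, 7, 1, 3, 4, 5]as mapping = [0→5, 1→2, 2→3, 3→0, 4→4, 5→7, 6→6, 7→1]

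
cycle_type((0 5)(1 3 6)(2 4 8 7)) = 2.3.4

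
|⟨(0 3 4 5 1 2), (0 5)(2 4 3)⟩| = 720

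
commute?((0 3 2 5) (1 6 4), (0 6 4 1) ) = no:(0 3 2 5) (1 6 4) * (0 6 4 1) = (0 3 2 5 6 1 4), (0 6 4 1) * (0 3 2 5) (1 6 4) = (0 4 6 1 3 2 5) 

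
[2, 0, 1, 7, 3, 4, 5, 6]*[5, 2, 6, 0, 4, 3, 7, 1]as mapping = [0→6, 1→5, 2→2, 3→1, 4→0, 5→4, 6→3, 7→7]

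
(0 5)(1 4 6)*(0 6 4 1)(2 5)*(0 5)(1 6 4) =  (0 2)(1 6 5 4)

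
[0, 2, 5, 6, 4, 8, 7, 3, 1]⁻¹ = [0, 8, 1, 7, 4, 2, 3, 6, 5]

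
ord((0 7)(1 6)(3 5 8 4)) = 4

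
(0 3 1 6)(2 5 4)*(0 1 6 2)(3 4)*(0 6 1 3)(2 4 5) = (0 5)(1 4 6 3)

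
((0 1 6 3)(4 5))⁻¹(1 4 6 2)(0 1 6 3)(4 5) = (2 6 5 3)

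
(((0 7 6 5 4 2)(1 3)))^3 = (0 5)(1 3)(2 6)(4 7)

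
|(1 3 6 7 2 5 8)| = 7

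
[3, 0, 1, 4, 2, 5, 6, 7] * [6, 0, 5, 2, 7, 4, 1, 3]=[2, 6, 0, 7, 5, 4, 1, 3]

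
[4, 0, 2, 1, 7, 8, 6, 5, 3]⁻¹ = [1, 3, 2, 8, 0, 7, 6, 4, 5]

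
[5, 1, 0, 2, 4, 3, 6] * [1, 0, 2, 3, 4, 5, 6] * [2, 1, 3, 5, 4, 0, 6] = [0, 2, 1, 3, 4, 5, 6]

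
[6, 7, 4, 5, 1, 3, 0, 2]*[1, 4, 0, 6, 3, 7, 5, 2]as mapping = [0→5, 1→2, 2→3, 3→7, 4→4, 5→6, 6→1, 7→0]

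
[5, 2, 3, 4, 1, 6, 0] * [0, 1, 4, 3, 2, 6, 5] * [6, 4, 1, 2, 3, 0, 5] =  [5, 3, 2, 1, 4, 0, 6]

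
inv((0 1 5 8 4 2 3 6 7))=(0 7 6 3 2 4 8 5 1)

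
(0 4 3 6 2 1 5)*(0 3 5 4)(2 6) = (1 4 5 3 2)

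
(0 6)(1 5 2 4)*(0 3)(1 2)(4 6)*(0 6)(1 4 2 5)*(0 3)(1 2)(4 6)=(0 1 2 3 4 5 6)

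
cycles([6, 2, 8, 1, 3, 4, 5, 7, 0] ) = (0 6 5 4 3 1 2 8)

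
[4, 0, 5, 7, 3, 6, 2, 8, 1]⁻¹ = [1, 8, 6, 4, 0, 2, 5, 3, 7]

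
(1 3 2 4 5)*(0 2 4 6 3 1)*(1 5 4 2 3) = (0 3 2 6 1 5)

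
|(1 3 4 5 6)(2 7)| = 10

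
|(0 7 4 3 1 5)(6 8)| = 6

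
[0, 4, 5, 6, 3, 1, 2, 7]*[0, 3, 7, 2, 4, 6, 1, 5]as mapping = [0→0, 1→4, 2→6, 3→1, 4→2, 5→3, 6→7, 7→5]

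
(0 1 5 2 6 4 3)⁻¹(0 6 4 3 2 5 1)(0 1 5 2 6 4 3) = (0 6 2 5 1 4 3)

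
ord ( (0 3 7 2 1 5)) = 6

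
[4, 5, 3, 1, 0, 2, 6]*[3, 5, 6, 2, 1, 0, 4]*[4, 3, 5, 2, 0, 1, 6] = [3, 4, 5, 1, 2, 6, 0]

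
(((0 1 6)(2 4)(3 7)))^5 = (0 6 1)(2 4)(3 7)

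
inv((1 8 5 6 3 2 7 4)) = (1 4 7 2 3 6 5 8)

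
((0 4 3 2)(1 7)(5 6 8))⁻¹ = (0 2 3 4)(1 7)(5 8 6)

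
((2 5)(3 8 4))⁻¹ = (2 5)(3 4 8)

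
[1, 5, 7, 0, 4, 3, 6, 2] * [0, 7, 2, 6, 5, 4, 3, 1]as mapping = [0→7, 1→4, 2→1, 3→0, 4→5, 5→6, 6→3, 7→2]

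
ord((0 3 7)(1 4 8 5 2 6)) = 6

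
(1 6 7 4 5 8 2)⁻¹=(1 2 8 5 4 7 6)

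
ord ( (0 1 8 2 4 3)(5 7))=6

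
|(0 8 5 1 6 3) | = 6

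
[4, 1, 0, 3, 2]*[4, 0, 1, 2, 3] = [3, 0, 4, 2, 1]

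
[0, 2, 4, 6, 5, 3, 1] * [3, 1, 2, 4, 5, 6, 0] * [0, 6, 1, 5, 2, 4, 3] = [5, 1, 4, 0, 3, 2, 6]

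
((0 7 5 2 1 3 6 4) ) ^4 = (0 1) (2 4) (3 7) (5 6) 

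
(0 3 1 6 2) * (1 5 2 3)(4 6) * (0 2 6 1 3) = (0 3 5 6)(1 4)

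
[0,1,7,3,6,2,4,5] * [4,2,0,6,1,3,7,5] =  [4,2,5,6,7,0,1,3]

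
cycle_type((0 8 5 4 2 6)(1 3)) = 2.6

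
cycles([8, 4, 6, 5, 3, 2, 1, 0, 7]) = (0 8 7)(1 4 3 5 2 6)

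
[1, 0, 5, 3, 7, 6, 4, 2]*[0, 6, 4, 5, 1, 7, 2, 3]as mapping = [0→6, 1→0, 2→7, 3→5, 4→3, 5→2, 6→1, 7→4]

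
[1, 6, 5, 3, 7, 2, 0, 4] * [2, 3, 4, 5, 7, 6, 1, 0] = [3, 1, 6, 5, 0, 4, 2, 7]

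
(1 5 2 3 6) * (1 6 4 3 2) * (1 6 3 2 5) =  (2 5 6 3 4)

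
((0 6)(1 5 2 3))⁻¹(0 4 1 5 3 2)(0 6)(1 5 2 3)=(1 3 6 4 5 2)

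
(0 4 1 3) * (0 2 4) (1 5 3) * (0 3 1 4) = (0 3 2) (1 4 5) 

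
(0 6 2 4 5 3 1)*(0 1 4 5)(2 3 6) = (0 2 5 6 3 4)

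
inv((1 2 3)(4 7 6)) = (1 3 2)(4 6 7)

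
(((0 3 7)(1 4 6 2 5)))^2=(0 7 3)(1 6 5 4 2)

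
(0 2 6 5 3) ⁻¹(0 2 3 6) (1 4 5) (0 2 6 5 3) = (0 5 2 6) (1 4 3) 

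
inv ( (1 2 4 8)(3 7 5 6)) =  (1 8 4 2)(3 6 5 7)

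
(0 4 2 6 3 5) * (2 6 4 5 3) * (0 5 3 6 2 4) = (0 3 6 4 2) 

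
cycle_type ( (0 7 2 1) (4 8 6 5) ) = 4^2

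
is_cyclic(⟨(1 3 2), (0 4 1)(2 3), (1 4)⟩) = no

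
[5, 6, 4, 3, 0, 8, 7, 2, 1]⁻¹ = [4, 8, 7, 3, 2, 0, 1, 6, 5]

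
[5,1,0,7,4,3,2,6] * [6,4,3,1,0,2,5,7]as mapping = [0→2,1→4,2→6,3→7,4→0,5→1,6→3,7→5]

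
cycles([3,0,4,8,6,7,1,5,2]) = (0 3 8 2 4 6 1)(5 7)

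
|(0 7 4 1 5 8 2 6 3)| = 9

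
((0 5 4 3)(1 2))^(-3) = (0 5 4 3)(1 2)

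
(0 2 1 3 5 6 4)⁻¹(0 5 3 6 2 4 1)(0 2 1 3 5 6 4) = (0 3 2 6 5 4 1)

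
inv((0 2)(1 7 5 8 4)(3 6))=(0 2)(1 4 8 5 7)(3 6)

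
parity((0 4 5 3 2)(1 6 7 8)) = odd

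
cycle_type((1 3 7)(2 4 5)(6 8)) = 2.3^2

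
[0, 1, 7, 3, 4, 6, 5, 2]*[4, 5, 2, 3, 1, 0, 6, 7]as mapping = [0→4, 1→5, 2→7, 3→3, 4→1, 5→6, 6→0, 7→2]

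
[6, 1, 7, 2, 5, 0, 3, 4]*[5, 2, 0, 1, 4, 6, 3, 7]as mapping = [0→3, 1→2, 2→7, 3→0, 4→6, 5→5, 6→1, 7→4]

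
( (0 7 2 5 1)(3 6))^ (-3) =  (0 2 1 7 5)(3 6)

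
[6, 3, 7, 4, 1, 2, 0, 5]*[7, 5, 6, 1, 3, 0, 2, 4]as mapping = [0→2, 1→1, 2→4, 3→3, 4→5, 5→6, 6→7, 7→0]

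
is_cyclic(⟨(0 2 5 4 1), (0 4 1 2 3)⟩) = no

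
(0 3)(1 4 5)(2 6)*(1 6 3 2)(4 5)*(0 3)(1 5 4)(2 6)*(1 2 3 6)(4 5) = (0 1 5 3 6 4 2)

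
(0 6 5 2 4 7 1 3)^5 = (0 7 5 3 4 6 1 2)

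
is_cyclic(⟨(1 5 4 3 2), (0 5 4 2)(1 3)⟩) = no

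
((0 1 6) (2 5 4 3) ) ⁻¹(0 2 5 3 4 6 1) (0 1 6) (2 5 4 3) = (0 6 1 5 4 2 3) 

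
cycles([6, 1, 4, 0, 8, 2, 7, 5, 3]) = (0 6 7 5 2 4 8 3)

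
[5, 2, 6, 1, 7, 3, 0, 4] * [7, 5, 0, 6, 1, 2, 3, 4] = [2, 0, 3, 5, 4, 6, 7, 1]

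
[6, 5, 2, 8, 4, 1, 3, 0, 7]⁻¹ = [7, 5, 2, 6, 4, 1, 0, 8, 3]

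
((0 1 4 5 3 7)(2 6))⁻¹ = (0 7 3 5 4 1)(2 6)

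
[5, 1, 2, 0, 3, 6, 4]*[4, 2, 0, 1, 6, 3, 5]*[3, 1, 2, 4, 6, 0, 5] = [4, 2, 3, 6, 1, 0, 5]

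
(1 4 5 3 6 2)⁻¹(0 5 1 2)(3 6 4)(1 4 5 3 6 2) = (0 3 4 1)(2 5 6)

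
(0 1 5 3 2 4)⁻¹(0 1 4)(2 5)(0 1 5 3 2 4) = (0 1 5)(3 4)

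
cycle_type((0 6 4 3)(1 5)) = 2.4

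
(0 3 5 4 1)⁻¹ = (0 1 4 5 3)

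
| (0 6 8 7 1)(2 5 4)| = 15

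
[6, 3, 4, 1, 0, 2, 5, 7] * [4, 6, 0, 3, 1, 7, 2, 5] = [2, 3, 1, 6, 4, 0, 7, 5]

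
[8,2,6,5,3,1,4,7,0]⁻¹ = [8,5,1,4,6,3,2,7,0]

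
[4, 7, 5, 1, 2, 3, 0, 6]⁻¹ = [6, 3, 4, 5, 0, 2, 7, 1]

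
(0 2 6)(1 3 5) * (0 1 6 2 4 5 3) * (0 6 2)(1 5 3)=(0 4 3 1 6 5 2)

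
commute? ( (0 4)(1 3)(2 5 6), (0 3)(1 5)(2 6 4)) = no: (0 4)(1 3)(2 5 6)*(0 3)(1 5)(2 6 4) = (0 2 1)(3 5 4), (0 3)(1 5)(2 6 4)*(0 4)(1 3)(2 5 6) = (0 1 6)(3 4 5)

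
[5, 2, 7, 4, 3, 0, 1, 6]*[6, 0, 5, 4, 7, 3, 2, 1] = [3, 5, 1, 7, 4, 6, 0, 2]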